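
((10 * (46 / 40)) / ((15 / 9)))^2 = 4761 / 100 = 47.61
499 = 499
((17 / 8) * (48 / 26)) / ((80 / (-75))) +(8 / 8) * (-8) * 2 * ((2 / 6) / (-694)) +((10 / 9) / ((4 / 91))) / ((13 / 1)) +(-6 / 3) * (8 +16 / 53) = -631048139 / 34427952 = -18.33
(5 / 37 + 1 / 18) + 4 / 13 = 4315 / 8658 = 0.50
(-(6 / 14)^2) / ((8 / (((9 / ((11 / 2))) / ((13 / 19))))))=-1539 / 28028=-0.05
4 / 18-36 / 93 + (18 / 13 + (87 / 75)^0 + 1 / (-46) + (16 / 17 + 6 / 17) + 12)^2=7063646998943 / 28833968124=244.98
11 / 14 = 0.79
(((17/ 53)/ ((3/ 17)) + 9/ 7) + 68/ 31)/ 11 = 182758/ 379533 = 0.48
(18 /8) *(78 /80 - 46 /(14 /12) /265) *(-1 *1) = -110349 /59360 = -1.86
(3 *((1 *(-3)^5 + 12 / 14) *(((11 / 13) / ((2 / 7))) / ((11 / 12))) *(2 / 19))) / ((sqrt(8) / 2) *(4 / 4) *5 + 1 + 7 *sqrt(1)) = -244080 / 1729 + 152550 *sqrt(2) / 1729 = -16.39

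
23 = 23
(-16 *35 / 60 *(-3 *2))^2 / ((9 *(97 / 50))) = 156800 / 873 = 179.61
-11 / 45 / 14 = -11 / 630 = -0.02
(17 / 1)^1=17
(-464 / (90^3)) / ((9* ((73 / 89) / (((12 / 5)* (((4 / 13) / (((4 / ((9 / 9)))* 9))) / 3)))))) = -0.00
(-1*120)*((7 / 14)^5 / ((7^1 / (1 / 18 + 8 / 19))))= -815 / 3192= -0.26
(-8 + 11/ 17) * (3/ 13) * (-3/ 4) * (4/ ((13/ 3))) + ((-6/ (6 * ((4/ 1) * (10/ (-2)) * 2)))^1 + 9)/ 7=1982153/ 804440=2.46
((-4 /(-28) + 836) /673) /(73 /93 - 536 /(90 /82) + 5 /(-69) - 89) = -187793505 /87161004623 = -0.00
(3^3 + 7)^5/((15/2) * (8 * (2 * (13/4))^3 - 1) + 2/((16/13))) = 363483392/131773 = 2758.41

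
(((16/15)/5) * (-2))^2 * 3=1024/1875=0.55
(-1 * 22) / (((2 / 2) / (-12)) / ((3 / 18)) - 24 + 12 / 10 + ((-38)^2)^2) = -20 / 1895557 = -0.00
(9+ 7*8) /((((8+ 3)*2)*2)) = 65 /44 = 1.48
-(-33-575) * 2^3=4864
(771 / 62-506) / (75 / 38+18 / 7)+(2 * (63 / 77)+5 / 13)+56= -20849012 / 412269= -50.57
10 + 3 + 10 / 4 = 31 / 2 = 15.50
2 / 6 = 1 / 3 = 0.33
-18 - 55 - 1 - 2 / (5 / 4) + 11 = -323 / 5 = -64.60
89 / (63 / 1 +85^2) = 89 / 7288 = 0.01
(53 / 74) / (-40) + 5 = 14747 / 2960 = 4.98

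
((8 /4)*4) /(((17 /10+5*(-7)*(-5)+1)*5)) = 16 /1777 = 0.01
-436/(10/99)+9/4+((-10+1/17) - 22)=-1477671/340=-4346.09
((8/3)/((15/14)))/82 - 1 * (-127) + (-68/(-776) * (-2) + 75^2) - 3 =5748.86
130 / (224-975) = -130 / 751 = -0.17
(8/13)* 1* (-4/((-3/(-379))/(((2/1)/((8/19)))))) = -1477.13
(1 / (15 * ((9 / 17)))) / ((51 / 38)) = 38 / 405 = 0.09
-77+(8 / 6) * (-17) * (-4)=41 / 3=13.67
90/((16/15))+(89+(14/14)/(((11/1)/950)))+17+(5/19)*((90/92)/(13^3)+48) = 24448272037/84487832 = 289.37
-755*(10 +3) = -9815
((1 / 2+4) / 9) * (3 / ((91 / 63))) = 27 / 26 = 1.04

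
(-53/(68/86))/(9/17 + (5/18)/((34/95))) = -41022/799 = -51.34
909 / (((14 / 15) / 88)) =599940 / 7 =85705.71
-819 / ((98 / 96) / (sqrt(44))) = -11232 * sqrt(11) / 7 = -5321.76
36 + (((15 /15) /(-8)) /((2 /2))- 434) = -398.12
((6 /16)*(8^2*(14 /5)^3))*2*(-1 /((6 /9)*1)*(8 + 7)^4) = -80015040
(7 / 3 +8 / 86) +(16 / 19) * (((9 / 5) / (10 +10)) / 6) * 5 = 30509 / 12255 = 2.49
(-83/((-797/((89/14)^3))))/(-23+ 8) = -58512427/32804520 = -1.78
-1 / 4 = -0.25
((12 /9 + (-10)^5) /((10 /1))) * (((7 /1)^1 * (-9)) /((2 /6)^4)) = 255146598 /5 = 51029319.60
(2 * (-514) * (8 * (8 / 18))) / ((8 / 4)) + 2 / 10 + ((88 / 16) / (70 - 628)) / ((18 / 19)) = -183540637 / 100440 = -1827.37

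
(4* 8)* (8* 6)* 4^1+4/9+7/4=221263/36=6146.19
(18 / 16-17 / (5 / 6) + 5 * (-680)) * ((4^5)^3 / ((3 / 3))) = -18357092876288 / 5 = -3671418575257.60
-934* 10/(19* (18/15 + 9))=-46700/969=-48.19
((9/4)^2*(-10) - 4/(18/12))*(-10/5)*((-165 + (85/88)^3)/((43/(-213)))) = 10155057412795/117213184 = 86637.50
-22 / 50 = -11 / 25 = -0.44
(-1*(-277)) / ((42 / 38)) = 5263 / 21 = 250.62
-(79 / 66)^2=-6241 / 4356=-1.43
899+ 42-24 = 917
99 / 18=5.50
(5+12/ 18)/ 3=17/ 9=1.89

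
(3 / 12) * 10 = 5 / 2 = 2.50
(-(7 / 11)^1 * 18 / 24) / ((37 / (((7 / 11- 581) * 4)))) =134064 / 4477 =29.95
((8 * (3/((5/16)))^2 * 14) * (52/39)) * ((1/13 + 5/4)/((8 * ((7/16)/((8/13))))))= 13565952/4225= 3210.88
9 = 9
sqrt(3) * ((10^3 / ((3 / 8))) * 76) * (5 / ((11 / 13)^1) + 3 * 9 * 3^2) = 1664704000 * sqrt(3) / 33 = 87374300.23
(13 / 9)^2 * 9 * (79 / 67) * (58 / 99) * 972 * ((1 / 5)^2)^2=9292296 / 460625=20.17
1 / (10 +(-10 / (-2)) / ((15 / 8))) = 3 / 38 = 0.08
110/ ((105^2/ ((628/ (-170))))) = -6908/ 187425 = -0.04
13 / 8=1.62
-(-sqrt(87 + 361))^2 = -448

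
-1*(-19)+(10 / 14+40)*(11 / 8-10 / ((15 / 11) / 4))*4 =-63479 / 14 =-4534.21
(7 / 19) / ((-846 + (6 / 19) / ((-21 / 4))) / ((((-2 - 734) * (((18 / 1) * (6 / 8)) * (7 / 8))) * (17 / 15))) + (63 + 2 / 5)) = 6035085 / 1039958488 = 0.01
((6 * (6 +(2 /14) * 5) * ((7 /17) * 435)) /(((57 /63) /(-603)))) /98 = -110955015 /2261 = -49073.43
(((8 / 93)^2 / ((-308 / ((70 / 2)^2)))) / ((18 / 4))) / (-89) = 5600 / 76206339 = 0.00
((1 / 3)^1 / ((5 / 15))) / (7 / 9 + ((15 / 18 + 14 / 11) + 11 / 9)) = 66 / 271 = 0.24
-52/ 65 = -4/ 5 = -0.80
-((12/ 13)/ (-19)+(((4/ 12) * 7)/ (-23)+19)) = -321260/ 17043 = -18.85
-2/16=-1/8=-0.12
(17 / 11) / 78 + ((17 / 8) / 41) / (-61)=162775 / 8583432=0.02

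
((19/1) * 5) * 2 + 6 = 196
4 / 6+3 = 11 / 3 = 3.67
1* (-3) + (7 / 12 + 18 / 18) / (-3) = -127 / 36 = -3.53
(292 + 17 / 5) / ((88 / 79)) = 116683 / 440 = 265.19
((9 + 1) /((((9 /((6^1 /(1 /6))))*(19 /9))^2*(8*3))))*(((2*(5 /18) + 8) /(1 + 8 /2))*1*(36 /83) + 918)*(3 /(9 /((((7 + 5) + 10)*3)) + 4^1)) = 2717749584 /2726633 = 996.74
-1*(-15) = 15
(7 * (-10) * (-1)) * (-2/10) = -14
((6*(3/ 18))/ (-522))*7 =-0.01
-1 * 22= -22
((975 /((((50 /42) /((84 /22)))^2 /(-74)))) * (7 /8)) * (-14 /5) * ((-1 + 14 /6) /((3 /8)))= 97786084032 /15125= 6465195.64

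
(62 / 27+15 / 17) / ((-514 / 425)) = -36475 / 13878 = -2.63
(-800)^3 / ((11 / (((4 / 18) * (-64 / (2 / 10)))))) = 327680000000 / 99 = 3309898989.90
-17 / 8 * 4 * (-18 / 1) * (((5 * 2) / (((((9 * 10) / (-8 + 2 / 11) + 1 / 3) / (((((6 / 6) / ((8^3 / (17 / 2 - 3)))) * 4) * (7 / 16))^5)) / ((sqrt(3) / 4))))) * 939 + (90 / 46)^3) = 1145.90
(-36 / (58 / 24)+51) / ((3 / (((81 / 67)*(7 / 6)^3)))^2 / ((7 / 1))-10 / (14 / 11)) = -287416507 / 59772857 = -4.81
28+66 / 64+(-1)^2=961 / 32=30.03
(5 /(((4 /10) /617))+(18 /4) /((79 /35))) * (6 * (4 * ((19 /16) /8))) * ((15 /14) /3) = 173691825 /17696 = 9815.32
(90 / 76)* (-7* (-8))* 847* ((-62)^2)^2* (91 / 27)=159448190982080 / 57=2797336683896.14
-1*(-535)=535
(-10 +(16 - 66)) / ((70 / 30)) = -180 / 7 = -25.71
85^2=7225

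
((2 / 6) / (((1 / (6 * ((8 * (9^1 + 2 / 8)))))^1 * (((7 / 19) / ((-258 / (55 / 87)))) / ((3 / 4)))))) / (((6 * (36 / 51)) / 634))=-14172655047 / 770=-18406045.52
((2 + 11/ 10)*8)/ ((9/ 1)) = 124/ 45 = 2.76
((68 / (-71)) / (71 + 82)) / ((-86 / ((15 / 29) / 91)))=10 / 24170601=0.00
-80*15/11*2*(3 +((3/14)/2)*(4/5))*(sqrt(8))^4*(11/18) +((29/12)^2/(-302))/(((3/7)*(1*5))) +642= -117304137529/4566240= -25689.44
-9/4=-2.25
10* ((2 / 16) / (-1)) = -5 / 4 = -1.25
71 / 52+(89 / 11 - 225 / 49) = 136341 / 28028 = 4.86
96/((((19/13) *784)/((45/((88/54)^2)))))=1279395/901208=1.42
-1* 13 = -13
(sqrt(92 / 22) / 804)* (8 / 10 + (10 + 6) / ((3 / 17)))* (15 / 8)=343* sqrt(506) / 17688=0.44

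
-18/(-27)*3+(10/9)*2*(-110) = -2182/9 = -242.44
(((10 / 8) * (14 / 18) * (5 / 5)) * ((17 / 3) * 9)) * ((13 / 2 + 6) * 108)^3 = 121993593750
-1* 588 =-588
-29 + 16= -13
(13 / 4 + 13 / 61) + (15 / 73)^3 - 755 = -71335168875 / 94920148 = -751.53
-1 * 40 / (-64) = 0.62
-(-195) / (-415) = -39 / 83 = -0.47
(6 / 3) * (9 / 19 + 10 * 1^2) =398 / 19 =20.95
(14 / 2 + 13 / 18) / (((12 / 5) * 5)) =139 / 216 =0.64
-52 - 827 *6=-5014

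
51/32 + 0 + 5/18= 539/288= 1.87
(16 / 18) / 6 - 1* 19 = -509 / 27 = -18.85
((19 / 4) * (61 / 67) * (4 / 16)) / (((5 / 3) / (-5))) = -3477 / 1072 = -3.24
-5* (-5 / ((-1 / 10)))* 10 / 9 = -2500 / 9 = -277.78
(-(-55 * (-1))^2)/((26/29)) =-87725/26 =-3374.04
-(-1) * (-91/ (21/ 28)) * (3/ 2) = -182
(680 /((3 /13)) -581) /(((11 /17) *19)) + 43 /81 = 3266510 /16929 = 192.95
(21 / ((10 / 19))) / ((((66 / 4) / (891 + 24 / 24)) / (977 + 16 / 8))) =10558604 / 5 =2111720.80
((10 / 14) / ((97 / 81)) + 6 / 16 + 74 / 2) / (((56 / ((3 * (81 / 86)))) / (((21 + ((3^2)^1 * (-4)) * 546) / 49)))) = -140590591515 / 183123584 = -767.74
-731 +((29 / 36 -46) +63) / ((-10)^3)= -26316641 / 36000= -731.02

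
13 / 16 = 0.81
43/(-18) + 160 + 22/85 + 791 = 1451771/1530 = 948.87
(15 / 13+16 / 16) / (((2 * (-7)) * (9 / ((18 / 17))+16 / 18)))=-36 / 2197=-0.02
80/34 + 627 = 10699/17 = 629.35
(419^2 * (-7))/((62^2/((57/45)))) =-23349613/57660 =-404.95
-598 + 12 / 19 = -11350 / 19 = -597.37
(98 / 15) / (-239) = -98 / 3585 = -0.03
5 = 5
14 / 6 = 7 / 3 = 2.33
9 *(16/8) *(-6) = -108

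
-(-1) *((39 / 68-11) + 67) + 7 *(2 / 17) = 3903 / 68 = 57.40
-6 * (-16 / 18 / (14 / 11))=88 / 21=4.19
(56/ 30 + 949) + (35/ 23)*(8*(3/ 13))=4277237/ 4485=953.68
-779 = -779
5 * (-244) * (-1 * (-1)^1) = -1220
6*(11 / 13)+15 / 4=8.83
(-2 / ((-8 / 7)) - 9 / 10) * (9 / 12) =51 / 80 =0.64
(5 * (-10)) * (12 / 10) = -60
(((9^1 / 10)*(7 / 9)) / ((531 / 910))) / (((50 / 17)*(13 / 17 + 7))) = 184093 / 3504600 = 0.05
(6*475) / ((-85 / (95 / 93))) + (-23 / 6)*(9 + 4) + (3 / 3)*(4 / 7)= -83.51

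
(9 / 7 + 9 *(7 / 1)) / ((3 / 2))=300 / 7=42.86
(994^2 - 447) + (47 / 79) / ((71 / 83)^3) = 27924075233730 / 28274969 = 987589.95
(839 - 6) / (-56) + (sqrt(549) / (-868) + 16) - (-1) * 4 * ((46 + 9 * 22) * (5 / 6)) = 19547 / 24 - 3 * sqrt(61) / 868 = 814.43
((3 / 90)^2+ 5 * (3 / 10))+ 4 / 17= 26567 / 15300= 1.74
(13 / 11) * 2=26 / 11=2.36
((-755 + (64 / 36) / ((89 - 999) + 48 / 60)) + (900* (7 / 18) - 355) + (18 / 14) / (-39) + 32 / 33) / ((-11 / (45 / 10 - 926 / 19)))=-26129002587353 / 8559577026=-3052.60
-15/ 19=-0.79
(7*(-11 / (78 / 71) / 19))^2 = 29888089 / 2196324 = 13.61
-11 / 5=-2.20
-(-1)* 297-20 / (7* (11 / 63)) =3087 / 11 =280.64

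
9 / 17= 0.53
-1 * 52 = -52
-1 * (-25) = 25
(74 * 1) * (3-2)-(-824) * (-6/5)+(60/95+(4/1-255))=-110691/95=-1165.17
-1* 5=-5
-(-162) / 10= 81 / 5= 16.20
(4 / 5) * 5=4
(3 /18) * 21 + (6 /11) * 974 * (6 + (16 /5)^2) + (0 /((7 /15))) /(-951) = 4747253 /550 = 8631.37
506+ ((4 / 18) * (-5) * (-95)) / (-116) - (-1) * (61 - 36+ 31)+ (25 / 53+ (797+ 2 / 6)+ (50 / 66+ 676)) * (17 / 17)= 619502027 / 304326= 2035.65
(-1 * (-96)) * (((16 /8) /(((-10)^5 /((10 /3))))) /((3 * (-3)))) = 4 /5625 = 0.00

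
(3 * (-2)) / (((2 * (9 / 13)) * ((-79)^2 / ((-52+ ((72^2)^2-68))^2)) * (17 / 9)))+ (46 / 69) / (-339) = -265471311887.33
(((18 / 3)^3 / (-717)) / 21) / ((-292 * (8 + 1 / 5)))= 30 / 5007289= 0.00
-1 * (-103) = 103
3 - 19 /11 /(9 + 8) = 542 /187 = 2.90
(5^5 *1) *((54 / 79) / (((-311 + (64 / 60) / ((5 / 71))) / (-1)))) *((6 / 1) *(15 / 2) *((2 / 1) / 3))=379687500 / 1752931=216.60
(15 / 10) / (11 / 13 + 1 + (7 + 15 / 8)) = 156 / 1115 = 0.14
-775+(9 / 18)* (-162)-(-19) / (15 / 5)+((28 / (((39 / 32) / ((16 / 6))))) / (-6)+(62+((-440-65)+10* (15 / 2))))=-430985 / 351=-1227.88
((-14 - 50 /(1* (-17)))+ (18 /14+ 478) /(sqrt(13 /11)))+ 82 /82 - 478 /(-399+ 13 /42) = -8727 /985+ 3355* sqrt(143) /91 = 432.02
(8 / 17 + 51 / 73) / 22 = 0.05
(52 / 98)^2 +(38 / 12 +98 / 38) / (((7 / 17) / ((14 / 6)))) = 26966327 / 821142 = 32.84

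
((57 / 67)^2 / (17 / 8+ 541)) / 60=2166 / 97523525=0.00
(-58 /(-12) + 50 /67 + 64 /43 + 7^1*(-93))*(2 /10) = -11131009 /86430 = -128.79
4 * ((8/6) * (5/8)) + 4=22/3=7.33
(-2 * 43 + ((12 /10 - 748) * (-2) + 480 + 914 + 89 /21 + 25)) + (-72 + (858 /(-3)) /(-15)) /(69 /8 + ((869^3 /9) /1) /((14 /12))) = 624185531973118 /220494959853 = 2830.84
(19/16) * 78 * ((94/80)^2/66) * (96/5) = 1636869/44000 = 37.20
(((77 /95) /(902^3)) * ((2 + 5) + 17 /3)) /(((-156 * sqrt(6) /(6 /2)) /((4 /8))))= -7 * sqrt(6) /312228671040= -0.00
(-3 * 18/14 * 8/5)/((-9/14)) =48/5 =9.60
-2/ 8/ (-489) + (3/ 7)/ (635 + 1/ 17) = 10958/ 9238677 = 0.00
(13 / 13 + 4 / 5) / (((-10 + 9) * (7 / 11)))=-99 / 35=-2.83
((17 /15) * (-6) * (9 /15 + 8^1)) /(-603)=1462 /15075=0.10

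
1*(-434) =-434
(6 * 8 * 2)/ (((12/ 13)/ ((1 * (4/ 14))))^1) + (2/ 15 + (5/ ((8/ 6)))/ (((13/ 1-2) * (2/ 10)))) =145771/ 4620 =31.55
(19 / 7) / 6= 19 / 42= 0.45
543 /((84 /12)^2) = 11.08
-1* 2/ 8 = -1/ 4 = -0.25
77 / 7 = 11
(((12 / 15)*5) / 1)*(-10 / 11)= -40 / 11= -3.64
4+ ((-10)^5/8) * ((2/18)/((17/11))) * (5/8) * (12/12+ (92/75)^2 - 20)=27074041/2754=9830.81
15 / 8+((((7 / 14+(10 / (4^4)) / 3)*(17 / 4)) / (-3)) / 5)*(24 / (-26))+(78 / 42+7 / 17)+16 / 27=130203659 / 26732160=4.87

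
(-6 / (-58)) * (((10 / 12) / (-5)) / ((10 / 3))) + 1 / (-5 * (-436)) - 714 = -22569689 / 31610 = -714.00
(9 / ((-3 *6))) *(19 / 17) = -19 / 34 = -0.56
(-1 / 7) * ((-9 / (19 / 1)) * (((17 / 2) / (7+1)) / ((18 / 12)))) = 51 / 1064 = 0.05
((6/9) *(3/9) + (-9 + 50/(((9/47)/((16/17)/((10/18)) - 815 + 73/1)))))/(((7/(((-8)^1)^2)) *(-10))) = 946450016/5355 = 176741.37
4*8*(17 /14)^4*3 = 501126 /2401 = 208.72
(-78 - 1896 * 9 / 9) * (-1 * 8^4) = 8085504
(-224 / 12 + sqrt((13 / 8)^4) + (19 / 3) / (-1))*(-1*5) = 7155 / 64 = 111.80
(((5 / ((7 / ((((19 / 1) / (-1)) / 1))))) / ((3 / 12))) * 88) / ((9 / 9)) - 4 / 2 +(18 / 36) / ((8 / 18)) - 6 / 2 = -267737 / 56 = -4781.02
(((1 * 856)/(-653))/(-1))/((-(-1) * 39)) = 856/25467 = 0.03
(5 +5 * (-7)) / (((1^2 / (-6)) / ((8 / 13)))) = 1440 / 13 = 110.77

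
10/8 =5/4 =1.25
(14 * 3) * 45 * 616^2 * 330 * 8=1893333657600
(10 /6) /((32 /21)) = 35 /32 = 1.09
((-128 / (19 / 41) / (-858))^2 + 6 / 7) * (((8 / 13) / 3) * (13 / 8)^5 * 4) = 37757172011 / 4226923008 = 8.93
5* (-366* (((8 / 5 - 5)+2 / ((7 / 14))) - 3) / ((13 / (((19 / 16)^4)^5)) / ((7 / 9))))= 16050918666372124148562841627 / 1964504456873772408897536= 8170.47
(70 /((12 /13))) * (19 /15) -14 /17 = 29141 /306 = 95.23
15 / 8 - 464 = -3697 / 8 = -462.12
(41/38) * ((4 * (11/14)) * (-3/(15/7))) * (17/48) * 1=-7667/4560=-1.68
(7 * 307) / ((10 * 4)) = 2149 / 40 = 53.72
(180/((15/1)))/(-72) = -1/6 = -0.17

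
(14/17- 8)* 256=-31232/17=-1837.18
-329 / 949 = -0.35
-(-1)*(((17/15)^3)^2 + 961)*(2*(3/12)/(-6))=-5485264097/68343750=-80.26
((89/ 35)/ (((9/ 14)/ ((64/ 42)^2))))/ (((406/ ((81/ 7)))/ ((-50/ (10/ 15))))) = -1367040/ 69629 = -19.63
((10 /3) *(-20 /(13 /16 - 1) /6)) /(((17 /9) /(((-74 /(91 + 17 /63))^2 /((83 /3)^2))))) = 1043243712 /38720485625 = 0.03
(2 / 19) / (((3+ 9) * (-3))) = -0.00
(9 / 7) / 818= 9 / 5726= 0.00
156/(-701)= -156/701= -0.22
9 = 9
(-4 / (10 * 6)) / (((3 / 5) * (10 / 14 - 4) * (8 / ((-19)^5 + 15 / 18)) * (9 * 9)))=-103996123 / 804816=-129.22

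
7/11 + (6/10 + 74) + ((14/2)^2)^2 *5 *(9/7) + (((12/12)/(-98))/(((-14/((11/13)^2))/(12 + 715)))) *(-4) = 15508.72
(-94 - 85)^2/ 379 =32041/ 379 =84.54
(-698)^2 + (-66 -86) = 487052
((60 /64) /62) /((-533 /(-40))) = 75 /66092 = 0.00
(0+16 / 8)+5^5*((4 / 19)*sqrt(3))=2+12500*sqrt(3) / 19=1141.51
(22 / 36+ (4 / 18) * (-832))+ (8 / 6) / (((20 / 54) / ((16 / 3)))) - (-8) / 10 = -2957 / 18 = -164.28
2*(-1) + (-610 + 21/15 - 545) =-5778/5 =-1155.60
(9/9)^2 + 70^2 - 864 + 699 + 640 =5376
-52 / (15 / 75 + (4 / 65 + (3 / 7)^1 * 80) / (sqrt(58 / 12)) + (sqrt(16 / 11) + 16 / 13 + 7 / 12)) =-90570480 / (633360 * sqrt(11) + 3508043 + 2062896 * sqrt(174)) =-2.76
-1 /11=-0.09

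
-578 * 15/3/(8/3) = -4335/4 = -1083.75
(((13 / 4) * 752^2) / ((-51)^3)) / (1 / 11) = -20216768 / 132651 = -152.41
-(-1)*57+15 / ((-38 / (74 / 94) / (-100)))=78651 / 893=88.08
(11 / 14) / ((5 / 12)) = 66 / 35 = 1.89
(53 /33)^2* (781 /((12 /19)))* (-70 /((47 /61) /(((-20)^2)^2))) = -46365745597.82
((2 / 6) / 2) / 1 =1 / 6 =0.17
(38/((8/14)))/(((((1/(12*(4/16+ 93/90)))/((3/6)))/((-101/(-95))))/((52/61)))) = 707707/1525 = 464.07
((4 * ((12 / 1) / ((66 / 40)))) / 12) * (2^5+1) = 80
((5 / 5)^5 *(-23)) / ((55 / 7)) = -161 / 55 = -2.93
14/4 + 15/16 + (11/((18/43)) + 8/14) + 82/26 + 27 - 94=-426659/13104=-32.56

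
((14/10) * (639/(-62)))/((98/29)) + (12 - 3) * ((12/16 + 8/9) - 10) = -86279/1085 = -79.52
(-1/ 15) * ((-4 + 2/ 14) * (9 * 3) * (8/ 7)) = 1944/ 245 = 7.93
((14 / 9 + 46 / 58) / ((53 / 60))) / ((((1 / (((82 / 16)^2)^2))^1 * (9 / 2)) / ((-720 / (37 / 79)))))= -3421078198675 / 5459424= -626637.21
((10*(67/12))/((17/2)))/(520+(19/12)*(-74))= 0.02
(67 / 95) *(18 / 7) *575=138690 / 133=1042.78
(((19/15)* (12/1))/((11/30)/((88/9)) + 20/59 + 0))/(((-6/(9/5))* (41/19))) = -2044704/364285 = -5.61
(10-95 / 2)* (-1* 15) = 1125 / 2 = 562.50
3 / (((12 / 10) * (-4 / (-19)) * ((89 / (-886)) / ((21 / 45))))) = -58919 / 1068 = -55.17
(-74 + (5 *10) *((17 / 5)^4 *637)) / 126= 5911328 / 175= 33779.02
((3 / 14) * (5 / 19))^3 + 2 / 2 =18824471 / 18821096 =1.00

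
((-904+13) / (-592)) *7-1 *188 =-105059 / 592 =-177.46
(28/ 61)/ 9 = 28/ 549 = 0.05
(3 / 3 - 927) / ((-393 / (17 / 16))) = 7871 / 3144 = 2.50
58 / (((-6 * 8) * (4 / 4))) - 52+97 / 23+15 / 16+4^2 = -35387 / 1104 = -32.05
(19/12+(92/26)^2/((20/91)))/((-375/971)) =-44346541/292500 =-151.61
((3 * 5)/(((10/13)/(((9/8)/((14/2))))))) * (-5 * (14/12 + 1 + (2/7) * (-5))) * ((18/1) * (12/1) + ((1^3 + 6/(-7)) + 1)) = -1722825/686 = -2511.41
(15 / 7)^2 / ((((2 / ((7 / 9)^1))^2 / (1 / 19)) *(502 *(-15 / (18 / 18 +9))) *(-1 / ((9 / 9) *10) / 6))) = 125 / 42921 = 0.00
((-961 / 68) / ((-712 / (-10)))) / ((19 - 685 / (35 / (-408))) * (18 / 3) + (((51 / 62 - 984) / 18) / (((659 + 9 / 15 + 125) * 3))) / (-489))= -6000694925085 / 1451888109713760892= -0.00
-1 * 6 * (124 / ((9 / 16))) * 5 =-6613.33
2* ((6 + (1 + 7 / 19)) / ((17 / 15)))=4200 / 323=13.00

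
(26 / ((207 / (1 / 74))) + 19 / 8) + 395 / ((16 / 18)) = 13686685 / 30636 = 446.75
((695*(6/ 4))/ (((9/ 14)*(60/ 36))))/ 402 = 973/ 402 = 2.42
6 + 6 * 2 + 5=23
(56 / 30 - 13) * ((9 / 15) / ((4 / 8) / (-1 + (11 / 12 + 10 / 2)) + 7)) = -9853 / 10475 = -0.94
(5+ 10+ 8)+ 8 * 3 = 47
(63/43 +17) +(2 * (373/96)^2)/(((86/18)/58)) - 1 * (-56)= 4854453/11008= 440.99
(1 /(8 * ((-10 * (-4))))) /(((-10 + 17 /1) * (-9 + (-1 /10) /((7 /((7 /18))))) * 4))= -9 /726208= -0.00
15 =15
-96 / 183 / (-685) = 32 / 41785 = 0.00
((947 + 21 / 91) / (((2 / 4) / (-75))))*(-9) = 16623900 / 13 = 1278761.54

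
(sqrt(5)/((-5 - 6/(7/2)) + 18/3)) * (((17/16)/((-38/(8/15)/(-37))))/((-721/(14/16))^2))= -4403 * sqrt(5)/3870163200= -0.00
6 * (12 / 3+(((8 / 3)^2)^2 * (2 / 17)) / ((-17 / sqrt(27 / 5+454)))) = 24-16384 * sqrt(11485) / 39015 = -21.00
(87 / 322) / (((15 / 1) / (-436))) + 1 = -5517 / 805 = -6.85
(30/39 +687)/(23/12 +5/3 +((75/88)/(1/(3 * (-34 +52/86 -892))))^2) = 24004331868/195389613774511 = 0.00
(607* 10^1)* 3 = 18210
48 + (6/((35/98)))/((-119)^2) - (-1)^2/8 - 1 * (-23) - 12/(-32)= 71.25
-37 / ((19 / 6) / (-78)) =17316 / 19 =911.37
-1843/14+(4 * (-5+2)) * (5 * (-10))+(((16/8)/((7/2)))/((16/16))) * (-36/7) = 45611/98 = 465.42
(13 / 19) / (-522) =-13 / 9918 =-0.00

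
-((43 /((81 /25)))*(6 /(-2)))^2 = -1155625 /729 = -1585.22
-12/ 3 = -4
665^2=442225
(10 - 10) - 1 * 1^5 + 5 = 4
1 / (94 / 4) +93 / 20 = 4411 / 940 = 4.69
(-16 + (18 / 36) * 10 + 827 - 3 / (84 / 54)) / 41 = 11397 / 574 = 19.86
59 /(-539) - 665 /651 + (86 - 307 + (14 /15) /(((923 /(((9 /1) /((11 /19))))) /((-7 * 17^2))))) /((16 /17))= -998378273791 /3701377680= -269.73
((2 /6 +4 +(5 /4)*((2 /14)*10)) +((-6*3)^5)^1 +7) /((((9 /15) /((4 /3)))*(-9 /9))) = 793613050 /189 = 4199010.85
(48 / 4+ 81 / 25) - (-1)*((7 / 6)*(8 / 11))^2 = 434509 / 27225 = 15.96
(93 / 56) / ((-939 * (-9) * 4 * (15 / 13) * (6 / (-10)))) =-403 / 5679072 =-0.00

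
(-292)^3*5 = -124485440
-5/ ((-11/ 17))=85/ 11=7.73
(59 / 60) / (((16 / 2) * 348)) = 59 / 167040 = 0.00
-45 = -45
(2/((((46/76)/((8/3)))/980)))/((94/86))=25621120/3243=7900.44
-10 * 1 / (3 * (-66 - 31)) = 10 / 291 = 0.03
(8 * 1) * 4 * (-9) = -288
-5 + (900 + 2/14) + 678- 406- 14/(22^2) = 1977091/1694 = 1167.11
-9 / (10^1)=-9 / 10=-0.90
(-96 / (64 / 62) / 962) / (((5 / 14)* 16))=-651 / 38480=-0.02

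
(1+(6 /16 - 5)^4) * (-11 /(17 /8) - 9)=-452659937 /69632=-6500.75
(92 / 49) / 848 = 23 / 10388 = 0.00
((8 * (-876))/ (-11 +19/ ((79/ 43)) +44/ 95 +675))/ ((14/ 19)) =-166550960/ 11816959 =-14.09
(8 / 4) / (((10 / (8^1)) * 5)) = 8 / 25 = 0.32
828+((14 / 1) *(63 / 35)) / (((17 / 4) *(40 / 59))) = 355617 / 425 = 836.75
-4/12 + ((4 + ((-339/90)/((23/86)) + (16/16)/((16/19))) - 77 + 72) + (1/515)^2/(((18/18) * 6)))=-4166631521/292808400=-14.23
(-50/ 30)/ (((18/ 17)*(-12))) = 0.13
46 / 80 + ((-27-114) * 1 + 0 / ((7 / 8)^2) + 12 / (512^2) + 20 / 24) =-137224147 / 983040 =-139.59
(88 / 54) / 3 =44 / 81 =0.54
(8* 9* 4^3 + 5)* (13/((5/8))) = 479752/5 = 95950.40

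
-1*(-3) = 3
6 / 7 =0.86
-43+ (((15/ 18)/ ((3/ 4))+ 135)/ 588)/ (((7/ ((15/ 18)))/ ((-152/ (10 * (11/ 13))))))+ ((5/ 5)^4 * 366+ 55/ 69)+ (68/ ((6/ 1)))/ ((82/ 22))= 3838763567/ 11762982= 326.34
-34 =-34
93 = 93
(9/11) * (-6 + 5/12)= -201/44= -4.57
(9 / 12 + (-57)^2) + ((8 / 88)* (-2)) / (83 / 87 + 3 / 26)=3249.58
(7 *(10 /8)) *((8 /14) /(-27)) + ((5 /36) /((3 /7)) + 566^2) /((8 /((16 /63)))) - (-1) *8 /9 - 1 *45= 34447787 /3402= 10125.75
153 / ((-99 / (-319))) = 493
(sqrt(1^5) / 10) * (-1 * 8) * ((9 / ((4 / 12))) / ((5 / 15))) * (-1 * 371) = 120204 / 5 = 24040.80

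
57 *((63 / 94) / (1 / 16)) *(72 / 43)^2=148925952 / 86903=1713.70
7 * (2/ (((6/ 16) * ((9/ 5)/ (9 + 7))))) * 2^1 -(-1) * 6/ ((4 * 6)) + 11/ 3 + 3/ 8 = 144287/ 216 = 668.00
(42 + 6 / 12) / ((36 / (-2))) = -85 / 36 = -2.36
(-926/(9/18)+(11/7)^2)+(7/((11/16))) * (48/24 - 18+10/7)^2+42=190989/539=354.34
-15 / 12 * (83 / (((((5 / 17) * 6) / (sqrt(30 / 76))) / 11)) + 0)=-15521 * sqrt(570) / 912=-406.31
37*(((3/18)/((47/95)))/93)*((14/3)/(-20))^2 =34447/4720680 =0.01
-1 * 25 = -25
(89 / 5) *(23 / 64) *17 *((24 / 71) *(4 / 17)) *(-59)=-362319 / 710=-510.31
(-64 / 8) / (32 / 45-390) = 180 / 8759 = 0.02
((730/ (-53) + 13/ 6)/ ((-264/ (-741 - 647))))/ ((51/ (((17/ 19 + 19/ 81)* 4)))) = -202362766/ 37439253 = -5.41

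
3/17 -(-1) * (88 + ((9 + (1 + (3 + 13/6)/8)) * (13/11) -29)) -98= -235549/8976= -26.24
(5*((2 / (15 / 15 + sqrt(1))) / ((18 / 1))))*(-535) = -2675 / 18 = -148.61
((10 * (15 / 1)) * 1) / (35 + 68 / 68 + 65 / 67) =10050 / 2477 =4.06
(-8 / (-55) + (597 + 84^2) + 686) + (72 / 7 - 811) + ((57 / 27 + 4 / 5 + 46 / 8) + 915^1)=117284599 / 13860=8462.09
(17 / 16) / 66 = 17 / 1056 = 0.02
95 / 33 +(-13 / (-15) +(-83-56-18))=-8429 / 55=-153.25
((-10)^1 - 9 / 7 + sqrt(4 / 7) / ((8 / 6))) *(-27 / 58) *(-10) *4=-42660 / 203 + 810 *sqrt(7) / 203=-199.59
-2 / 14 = -1 / 7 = -0.14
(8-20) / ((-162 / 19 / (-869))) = -33022 / 27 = -1223.04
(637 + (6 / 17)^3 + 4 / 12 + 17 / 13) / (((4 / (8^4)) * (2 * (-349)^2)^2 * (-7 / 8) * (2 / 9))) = -375940654080 / 6632692514785883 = -0.00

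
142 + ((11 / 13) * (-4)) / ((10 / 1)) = 9208 / 65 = 141.66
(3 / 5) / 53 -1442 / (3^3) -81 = -961604 / 7155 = -134.40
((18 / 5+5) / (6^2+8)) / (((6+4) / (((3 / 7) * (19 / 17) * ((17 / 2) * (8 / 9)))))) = 817 / 11550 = 0.07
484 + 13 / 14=484.93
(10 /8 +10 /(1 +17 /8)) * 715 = 12727 /4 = 3181.75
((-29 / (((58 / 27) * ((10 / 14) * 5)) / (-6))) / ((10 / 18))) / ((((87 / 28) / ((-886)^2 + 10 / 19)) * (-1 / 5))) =-710368476552 / 13775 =-51569399.39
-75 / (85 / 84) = -1260 / 17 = -74.12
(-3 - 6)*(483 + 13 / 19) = -4353.16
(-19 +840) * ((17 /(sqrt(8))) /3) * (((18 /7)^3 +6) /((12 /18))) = 55060365 * sqrt(2) /1372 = 56754.46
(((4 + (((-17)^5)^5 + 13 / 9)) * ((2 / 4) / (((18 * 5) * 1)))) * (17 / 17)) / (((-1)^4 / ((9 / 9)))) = -12983911677783905352614032479866 / 405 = -32059041179713346549664280000.00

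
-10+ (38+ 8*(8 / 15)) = 484 / 15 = 32.27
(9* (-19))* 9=-1539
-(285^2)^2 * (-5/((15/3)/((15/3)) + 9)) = 6597500625/2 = 3298750312.50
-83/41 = -2.02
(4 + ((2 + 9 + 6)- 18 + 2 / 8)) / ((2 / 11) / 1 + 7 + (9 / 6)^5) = 1144 / 5201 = 0.22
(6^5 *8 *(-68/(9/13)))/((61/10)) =-61102080/61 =-1001673.44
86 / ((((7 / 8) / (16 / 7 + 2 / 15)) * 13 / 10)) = 349504 / 1911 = 182.89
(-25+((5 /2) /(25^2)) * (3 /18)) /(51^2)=-37499 /3901500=-0.01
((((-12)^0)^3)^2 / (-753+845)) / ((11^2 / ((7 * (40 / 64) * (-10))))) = -175 / 44528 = -0.00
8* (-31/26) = -124/13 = -9.54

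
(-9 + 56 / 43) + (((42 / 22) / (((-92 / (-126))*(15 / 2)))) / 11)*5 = -902210 / 119669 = -7.54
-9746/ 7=-1392.29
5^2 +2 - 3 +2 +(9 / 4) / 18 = 209 / 8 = 26.12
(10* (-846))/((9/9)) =-8460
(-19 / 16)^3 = -1.67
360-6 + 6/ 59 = 20892/ 59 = 354.10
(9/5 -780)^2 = 15139881/25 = 605595.24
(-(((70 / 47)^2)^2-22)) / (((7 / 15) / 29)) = 36254197170 / 34157767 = 1061.37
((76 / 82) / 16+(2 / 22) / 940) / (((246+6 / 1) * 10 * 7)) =16399 / 4985534400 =0.00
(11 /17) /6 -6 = -601 /102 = -5.89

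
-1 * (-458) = 458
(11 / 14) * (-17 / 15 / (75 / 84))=-374 / 375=-1.00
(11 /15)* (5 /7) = 11 /21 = 0.52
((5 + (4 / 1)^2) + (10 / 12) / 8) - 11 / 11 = 965 / 48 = 20.10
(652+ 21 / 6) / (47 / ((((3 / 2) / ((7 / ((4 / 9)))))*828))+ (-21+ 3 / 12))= -361836 / 11125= -32.52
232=232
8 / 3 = 2.67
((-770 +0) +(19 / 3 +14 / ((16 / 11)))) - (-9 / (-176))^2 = -70071827 / 92928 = -754.04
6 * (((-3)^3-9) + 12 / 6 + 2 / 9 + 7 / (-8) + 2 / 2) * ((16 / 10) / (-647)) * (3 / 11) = 4846 / 35585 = 0.14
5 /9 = 0.56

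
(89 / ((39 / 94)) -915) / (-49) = 27319 / 1911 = 14.30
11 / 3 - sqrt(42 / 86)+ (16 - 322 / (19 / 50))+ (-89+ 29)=-50599 / 57 - sqrt(903) / 43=-888.40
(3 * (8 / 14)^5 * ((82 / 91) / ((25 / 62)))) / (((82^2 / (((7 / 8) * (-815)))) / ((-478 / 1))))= 927488256 / 44790655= 20.71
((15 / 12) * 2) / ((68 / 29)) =145 / 136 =1.07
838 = 838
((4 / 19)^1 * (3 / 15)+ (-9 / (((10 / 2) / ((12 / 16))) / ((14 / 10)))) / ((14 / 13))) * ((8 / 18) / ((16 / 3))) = -0.14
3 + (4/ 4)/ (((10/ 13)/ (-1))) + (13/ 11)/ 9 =1813/ 990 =1.83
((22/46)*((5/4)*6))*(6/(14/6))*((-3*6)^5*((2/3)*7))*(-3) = 5612016960/23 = 244000737.39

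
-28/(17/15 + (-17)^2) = -0.10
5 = 5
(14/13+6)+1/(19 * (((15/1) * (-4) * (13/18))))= 17477/2470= 7.08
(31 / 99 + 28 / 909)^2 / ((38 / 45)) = 0.14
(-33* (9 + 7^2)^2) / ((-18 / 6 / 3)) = 111012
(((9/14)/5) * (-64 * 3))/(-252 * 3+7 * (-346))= 432/55615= 0.01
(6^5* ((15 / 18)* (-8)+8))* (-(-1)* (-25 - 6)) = -321408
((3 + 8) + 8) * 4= 76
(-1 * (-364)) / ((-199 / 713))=-259532 / 199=-1304.18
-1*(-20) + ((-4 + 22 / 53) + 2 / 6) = 2663 / 159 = 16.75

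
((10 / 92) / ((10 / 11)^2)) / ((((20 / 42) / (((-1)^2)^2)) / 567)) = 1440747 / 9200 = 156.60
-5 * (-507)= 2535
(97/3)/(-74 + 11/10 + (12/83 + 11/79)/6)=-3180145/7165427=-0.44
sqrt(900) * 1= 30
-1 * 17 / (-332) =17 / 332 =0.05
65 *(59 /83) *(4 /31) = 15340 /2573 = 5.96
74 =74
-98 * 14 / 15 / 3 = -1372 / 45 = -30.49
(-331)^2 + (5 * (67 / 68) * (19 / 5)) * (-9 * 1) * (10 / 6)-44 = 7428061 / 68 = 109236.19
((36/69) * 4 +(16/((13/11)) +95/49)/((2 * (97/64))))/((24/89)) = 113720818/4263441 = 26.67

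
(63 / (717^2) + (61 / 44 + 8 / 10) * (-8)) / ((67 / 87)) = -4780651479 / 210490885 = -22.71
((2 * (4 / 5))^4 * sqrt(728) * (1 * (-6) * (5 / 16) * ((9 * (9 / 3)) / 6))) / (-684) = 384 * sqrt(182) / 2375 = 2.18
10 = 10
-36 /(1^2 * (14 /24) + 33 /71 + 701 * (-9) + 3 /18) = 3408 /597137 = 0.01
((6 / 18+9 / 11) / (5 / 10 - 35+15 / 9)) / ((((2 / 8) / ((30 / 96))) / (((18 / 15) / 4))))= -57 / 4334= -0.01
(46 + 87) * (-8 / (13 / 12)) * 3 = -38304 / 13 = -2946.46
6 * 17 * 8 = 816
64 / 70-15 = -493 / 35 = -14.09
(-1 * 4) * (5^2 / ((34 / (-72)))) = 3600 / 17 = 211.76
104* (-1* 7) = -728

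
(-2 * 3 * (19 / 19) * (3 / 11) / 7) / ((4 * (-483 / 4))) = 6 / 12397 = 0.00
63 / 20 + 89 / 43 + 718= 621969 / 860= 723.22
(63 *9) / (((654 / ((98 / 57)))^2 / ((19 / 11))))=16807 / 2483129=0.01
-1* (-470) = 470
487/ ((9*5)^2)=0.24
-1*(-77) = 77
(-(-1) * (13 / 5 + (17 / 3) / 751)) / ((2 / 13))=16.95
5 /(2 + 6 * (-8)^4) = 5 /24578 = 0.00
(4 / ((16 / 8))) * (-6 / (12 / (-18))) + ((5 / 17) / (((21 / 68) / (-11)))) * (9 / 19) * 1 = 1734 / 133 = 13.04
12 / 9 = 4 / 3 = 1.33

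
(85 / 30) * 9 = 51 / 2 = 25.50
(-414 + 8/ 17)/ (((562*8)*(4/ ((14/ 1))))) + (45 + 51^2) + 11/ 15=3034057757/ 1146480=2646.41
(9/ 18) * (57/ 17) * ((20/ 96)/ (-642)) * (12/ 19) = -5/ 14552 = -0.00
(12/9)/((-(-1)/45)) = 60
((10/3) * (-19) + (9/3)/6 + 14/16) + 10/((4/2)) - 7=-1535/24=-63.96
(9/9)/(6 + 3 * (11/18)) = 6/47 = 0.13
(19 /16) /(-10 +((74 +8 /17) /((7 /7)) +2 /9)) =2907 /158368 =0.02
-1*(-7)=7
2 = 2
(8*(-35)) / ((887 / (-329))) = 103.86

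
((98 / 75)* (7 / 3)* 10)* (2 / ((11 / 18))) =5488 / 55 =99.78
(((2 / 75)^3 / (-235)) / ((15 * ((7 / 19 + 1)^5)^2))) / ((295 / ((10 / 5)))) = -6131066257801 / 3870601178709929625000000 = -0.00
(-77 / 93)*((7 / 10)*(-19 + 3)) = 4312 / 465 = 9.27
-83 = -83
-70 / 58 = -1.21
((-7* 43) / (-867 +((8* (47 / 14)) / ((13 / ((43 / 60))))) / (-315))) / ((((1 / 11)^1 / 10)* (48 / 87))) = 206428847625 / 2982322768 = 69.22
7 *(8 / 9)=56 / 9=6.22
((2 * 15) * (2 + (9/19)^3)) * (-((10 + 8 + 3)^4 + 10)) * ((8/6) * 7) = -786747213560/6859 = -114702903.27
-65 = -65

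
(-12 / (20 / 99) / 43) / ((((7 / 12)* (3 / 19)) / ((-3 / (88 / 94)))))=72333 / 1505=48.06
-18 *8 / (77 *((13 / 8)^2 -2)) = -9216 / 3157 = -2.92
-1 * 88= -88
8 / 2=4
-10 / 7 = -1.43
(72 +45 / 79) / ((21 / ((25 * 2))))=13650 / 79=172.78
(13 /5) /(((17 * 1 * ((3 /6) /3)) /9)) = 8.26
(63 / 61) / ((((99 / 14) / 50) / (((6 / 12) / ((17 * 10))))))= 245 / 11407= 0.02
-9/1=-9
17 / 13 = 1.31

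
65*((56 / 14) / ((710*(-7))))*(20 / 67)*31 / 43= -16120 / 1431857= -0.01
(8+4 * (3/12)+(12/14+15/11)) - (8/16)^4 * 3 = 13593/1232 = 11.03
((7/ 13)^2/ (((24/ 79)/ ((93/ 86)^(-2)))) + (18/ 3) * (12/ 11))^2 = 504353446468328521/ 9306643422134916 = 54.19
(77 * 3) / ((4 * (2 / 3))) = 693 / 8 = 86.62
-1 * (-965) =965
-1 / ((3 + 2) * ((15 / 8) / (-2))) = 16 / 75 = 0.21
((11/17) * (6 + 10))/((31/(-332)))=-58432/527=-110.88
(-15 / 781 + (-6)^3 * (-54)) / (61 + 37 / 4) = 166.04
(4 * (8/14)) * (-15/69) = -80/161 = -0.50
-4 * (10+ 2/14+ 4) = -396/7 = -56.57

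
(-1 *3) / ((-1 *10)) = 3 / 10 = 0.30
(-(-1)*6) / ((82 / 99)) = 297 / 41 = 7.24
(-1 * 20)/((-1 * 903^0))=20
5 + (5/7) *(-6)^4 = 6515/7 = 930.71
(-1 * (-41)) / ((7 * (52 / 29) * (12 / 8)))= 1189 / 546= 2.18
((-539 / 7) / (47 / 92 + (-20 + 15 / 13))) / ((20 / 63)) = 1450449 / 109645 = 13.23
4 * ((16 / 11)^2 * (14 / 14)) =1024 / 121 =8.46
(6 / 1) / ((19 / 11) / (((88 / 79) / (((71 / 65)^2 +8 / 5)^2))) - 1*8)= 34558810000 / 23599808367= 1.46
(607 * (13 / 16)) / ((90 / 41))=323531 / 1440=224.67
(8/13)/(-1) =-8/13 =-0.62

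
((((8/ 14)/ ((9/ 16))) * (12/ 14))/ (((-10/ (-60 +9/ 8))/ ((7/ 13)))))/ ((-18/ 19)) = -11932/ 4095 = -2.91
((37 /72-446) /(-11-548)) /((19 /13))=32075 /58824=0.55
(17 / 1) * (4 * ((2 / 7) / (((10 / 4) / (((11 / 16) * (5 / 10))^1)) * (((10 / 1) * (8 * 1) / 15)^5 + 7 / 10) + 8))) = 45441 / 73430938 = 0.00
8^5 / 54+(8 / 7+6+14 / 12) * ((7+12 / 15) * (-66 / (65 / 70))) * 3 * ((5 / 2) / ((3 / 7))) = -2160329 / 27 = -80012.19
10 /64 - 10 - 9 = -603 /32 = -18.84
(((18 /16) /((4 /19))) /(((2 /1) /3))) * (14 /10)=3591 /320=11.22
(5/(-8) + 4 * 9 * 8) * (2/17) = 33.81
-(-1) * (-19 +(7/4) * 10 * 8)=121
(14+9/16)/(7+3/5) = 1.92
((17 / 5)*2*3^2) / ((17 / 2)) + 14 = 21.20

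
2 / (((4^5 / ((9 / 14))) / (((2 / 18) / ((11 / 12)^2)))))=9 / 54208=0.00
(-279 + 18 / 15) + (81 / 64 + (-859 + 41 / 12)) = -1132.12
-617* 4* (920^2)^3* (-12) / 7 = 17957809719803904000000 / 7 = 2565401388543414857142.86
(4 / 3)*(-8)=-32 / 3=-10.67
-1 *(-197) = 197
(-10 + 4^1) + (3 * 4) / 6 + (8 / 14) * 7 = 0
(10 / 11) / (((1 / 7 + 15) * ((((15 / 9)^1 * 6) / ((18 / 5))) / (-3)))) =-189 / 2915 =-0.06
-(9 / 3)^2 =-9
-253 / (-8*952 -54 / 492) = 20746 / 624521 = 0.03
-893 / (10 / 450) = -40185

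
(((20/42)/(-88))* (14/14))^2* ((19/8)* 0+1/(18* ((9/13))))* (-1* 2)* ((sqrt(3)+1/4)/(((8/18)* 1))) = -325* sqrt(3)/30735936 - 325/122943744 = -0.00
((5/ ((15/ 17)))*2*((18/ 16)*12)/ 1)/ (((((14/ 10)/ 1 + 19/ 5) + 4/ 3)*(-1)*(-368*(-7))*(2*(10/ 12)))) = -1377/ 252448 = -0.01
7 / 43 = 0.16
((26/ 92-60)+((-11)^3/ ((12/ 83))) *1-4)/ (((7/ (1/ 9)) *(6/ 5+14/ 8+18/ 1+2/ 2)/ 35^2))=-2238656875/ 272619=-8211.67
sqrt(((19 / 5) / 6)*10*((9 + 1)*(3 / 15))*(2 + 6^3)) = 2*sqrt(6213) / 3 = 52.55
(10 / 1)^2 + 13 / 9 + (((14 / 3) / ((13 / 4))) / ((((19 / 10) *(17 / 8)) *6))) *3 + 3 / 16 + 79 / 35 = 2202363799 / 21162960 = 104.07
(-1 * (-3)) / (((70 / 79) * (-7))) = -237 / 490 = -0.48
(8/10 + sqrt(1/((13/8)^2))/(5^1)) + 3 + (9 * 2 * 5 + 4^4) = 4549/13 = 349.92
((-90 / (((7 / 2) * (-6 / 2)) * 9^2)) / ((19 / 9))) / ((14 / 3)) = 10 / 931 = 0.01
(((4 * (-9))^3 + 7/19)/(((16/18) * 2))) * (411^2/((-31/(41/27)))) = 2046463106259/9424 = 217154404.31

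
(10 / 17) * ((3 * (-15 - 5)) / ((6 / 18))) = -105.88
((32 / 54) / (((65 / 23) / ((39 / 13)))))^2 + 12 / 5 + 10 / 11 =3.70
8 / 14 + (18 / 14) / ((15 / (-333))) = -979 / 35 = -27.97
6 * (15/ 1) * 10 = 900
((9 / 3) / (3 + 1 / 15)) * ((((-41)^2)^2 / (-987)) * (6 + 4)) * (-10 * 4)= 1120296.42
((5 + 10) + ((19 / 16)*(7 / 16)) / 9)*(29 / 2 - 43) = -659167 / 1536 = -429.15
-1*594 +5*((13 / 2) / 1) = -1123 / 2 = -561.50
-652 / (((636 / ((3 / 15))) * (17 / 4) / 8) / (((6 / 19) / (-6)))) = 5216 / 256785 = 0.02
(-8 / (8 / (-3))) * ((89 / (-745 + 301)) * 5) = -445 / 148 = -3.01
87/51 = 29/17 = 1.71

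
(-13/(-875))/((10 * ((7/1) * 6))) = 13/367500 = 0.00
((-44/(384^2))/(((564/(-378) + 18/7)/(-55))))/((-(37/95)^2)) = -38220875/381304832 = -0.10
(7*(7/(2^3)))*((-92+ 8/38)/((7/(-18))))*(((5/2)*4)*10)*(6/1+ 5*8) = 126352800/19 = 6650147.37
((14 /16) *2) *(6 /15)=7 /10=0.70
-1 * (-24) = 24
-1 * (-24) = 24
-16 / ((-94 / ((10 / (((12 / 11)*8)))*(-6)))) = -55 / 47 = -1.17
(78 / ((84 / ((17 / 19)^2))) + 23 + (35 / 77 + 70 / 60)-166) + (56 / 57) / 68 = -66450298 / 472549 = -140.62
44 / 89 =0.49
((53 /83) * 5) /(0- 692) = -265 /57436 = -0.00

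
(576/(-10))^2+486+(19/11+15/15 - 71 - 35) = 1017634/275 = 3700.49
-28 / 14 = -2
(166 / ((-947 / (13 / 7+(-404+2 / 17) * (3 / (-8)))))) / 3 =-6057091 / 676158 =-8.96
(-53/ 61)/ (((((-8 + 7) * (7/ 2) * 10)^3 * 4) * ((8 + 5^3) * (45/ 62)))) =1643/ 31306038750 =0.00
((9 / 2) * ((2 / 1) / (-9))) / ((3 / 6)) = -2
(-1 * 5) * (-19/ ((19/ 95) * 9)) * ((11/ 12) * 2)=5225/ 54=96.76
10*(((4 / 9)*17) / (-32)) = -85 / 36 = -2.36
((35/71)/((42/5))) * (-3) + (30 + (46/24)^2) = 342479/10224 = 33.50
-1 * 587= -587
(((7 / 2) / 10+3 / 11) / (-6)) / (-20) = 137 / 26400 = 0.01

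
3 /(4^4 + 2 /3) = 9 /770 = 0.01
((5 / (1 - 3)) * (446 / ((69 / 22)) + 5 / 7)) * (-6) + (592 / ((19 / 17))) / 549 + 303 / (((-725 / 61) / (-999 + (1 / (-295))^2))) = 2925821268318115697 / 105958026286875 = 27613.02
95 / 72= 1.32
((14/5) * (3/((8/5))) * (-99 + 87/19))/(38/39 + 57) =-104949/12274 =-8.55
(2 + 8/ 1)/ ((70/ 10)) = 10/ 7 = 1.43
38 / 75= 0.51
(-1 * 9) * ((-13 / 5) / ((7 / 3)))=351 / 35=10.03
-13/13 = -1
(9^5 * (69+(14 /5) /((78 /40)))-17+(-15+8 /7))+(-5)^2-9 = 378483055 /91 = 4159154.45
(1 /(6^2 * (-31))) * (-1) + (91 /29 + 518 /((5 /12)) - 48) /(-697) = -193813979 /112788540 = -1.72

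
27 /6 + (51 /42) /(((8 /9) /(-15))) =-1791 /112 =-15.99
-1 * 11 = -11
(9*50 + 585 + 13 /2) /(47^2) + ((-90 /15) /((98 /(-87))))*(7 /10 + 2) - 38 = -23.15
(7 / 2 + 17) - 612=-1183 / 2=-591.50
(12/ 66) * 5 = 10/ 11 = 0.91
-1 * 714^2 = -509796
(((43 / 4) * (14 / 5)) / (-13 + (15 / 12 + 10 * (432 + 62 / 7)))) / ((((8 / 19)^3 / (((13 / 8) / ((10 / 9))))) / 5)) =187874869 / 280145920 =0.67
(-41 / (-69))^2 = 1681 / 4761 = 0.35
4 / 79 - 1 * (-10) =794 / 79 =10.05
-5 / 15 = -1 / 3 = -0.33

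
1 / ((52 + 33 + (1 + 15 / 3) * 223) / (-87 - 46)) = -133 / 1423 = -0.09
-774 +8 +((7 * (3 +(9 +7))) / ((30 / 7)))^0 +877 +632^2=399536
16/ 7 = 2.29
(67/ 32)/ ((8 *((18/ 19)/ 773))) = 984029/ 4608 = 213.55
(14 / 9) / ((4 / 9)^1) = 7 / 2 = 3.50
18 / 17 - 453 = -7683 / 17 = -451.94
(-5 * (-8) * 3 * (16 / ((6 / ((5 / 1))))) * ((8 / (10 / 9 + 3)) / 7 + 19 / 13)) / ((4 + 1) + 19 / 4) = 37484800 / 131313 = 285.46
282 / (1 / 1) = 282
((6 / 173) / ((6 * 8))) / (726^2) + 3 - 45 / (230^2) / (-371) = 2147486806575799 / 715828388093280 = 3.00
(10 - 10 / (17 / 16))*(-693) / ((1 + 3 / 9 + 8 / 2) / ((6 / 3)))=-10395 / 68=-152.87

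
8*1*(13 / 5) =104 / 5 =20.80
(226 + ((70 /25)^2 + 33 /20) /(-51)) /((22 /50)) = 1151651 /2244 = 513.21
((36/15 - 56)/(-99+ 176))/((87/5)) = -0.04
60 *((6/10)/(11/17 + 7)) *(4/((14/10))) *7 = 1224/13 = 94.15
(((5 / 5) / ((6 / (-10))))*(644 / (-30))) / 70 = 23 / 45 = 0.51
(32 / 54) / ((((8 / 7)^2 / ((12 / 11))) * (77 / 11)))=7 / 99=0.07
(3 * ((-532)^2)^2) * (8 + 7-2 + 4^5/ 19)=16075323946752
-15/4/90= -1/24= -0.04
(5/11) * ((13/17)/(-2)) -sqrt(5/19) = -sqrt(95)/19 -65/374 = -0.69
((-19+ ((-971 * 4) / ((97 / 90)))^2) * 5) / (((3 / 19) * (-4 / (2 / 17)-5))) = -11608241408755 / 1100853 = -10544769.75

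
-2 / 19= -0.11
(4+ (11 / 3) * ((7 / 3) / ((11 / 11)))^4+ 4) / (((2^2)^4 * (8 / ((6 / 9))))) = 28355 / 746496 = 0.04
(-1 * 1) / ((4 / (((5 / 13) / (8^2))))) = -0.00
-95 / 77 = -1.23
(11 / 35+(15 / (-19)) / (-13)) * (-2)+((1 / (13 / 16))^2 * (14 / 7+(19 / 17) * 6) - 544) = -1015573924 / 1910545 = -531.56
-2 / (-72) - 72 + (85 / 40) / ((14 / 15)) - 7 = -77309 / 1008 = -76.70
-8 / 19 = -0.42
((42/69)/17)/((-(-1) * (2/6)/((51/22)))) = 63/253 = 0.25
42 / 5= 8.40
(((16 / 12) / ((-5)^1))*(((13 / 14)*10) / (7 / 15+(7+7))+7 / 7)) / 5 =-9976 / 113925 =-0.09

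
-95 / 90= -19 / 18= -1.06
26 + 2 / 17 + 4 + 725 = 12837 / 17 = 755.12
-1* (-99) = 99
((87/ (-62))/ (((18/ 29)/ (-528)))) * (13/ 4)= 120263/ 31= 3879.45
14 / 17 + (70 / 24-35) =-31.26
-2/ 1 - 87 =-89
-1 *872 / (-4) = 218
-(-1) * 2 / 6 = 0.33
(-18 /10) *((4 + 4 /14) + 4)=-522 /35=-14.91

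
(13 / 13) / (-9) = -1 / 9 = -0.11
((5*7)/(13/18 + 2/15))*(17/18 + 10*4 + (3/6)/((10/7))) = 37165/22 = 1689.32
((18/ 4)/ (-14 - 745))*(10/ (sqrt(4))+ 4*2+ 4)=-51/ 506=-0.10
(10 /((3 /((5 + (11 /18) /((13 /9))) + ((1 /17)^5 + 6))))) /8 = 2108487775 /442995384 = 4.76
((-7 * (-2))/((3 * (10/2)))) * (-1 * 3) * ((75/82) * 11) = -1155/41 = -28.17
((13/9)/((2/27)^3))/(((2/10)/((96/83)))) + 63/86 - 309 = 144503547/7138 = 20244.26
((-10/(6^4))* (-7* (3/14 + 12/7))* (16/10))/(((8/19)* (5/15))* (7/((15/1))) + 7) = 285/12082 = 0.02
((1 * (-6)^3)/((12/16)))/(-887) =288/887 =0.32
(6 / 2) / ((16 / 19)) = 57 / 16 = 3.56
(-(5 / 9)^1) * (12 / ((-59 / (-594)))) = -3960 / 59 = -67.12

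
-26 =-26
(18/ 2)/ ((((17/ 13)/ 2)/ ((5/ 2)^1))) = 585/ 17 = 34.41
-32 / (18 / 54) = -96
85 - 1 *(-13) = 98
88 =88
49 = 49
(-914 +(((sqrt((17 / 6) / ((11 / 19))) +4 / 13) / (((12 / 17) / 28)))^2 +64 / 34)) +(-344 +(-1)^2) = 56644 * sqrt(21318) / 3861 +11253392809 / 1706562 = 8736.23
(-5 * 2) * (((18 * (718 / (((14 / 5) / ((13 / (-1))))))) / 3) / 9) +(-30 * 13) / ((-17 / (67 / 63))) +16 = 7948322 / 357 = 22264.21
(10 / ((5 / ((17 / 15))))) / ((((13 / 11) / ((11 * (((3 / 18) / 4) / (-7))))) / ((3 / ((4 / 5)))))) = -2057 / 4368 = -0.47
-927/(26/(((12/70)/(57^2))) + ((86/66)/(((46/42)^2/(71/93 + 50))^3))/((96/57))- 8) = -1439045398858310496/855964105850412455353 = -0.00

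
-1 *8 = -8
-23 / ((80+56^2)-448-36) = -23 / 2732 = -0.01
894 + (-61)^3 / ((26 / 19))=-4289395 / 26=-164976.73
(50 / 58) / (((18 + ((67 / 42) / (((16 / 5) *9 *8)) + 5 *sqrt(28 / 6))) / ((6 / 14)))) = 15574291200 / 485953331809 - 41803776000 *sqrt(42) / 14092646622461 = 0.01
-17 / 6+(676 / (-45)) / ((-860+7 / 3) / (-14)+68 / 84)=-240523 / 78210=-3.08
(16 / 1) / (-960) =-1 / 60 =-0.02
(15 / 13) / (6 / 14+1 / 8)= 840 / 403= 2.08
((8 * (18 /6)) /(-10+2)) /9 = -0.33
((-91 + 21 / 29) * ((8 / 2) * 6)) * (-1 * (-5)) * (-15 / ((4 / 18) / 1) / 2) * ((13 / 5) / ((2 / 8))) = 110270160 / 29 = 3802419.31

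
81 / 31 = 2.61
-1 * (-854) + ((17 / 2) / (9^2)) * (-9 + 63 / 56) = 122857 / 144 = 853.17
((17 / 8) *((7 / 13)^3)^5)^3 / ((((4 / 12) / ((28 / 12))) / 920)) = 423208561753675395993221695551915466089216755 / 8582836269647995785834119195013511087603796161797952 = 0.00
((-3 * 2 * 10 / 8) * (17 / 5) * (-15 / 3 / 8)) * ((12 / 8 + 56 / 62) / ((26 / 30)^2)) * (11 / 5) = 18807525 / 167648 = 112.18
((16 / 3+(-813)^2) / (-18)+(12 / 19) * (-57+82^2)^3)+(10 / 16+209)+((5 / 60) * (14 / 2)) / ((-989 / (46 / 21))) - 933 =33028947239836103 / 176472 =187162537058.77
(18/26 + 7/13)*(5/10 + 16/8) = 40/13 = 3.08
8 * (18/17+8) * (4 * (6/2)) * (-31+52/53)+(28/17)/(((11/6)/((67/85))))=-26105.11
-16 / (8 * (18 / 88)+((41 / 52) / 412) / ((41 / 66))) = -1885312 / 193179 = -9.76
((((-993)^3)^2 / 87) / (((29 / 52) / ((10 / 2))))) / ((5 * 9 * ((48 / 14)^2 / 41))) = 103041579301864761831 / 13456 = 7657667902932874.69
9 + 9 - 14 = 4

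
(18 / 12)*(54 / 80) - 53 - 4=-4479 / 80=-55.99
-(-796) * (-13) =-10348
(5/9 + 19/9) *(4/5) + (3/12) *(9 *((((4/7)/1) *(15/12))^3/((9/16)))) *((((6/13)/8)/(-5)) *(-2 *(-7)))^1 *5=9134/9555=0.96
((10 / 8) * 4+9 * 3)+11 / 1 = 43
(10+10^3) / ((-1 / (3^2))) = -9090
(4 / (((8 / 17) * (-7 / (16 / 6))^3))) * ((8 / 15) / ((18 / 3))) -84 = -35023988 / 416745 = -84.04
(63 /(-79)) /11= -0.07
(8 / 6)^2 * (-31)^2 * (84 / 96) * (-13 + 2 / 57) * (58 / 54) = -288332674 / 13851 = -20816.74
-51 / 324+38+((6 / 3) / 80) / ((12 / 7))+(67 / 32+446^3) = 88716575.95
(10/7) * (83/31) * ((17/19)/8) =7055/16492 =0.43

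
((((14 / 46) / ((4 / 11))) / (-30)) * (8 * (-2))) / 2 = 77 / 345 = 0.22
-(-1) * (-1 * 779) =-779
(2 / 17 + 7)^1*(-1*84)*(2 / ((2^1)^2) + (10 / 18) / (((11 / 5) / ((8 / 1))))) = -76846 / 51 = -1506.78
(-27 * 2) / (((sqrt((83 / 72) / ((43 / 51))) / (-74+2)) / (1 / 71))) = 7776 * sqrt(364038) / 100181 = 46.83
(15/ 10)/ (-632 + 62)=-1/ 380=-0.00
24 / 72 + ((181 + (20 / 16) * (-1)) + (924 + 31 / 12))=3320 / 3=1106.67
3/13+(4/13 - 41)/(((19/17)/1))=-8936/247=-36.18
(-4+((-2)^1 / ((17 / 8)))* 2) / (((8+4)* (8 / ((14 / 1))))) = -175 / 204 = -0.86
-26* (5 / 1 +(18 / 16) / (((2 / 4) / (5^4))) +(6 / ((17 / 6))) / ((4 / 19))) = -1256437 / 34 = -36954.03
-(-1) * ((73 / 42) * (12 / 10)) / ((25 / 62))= 4526 / 875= 5.17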